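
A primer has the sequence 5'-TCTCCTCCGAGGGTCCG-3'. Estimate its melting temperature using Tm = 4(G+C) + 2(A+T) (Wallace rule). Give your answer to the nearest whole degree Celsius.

58°C

Base counts: A=1, T=4, G=5, C=7 (length 17).
Tm = 2·(1+4) + 4·(5+7) = 2·5 + 4·12 = 10 + 48 = 58°C.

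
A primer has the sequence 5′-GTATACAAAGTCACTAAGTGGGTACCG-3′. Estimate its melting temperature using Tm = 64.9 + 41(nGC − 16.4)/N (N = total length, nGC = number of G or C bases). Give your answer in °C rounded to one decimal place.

Base counts: A=9, T=6, G=7, C=5; G+C = 12, N = 27.
Tm = 64.9 + 41·(12 − 16.4)/27 = 64.9 + -180.40/27 = 58.2°C.

58.2°C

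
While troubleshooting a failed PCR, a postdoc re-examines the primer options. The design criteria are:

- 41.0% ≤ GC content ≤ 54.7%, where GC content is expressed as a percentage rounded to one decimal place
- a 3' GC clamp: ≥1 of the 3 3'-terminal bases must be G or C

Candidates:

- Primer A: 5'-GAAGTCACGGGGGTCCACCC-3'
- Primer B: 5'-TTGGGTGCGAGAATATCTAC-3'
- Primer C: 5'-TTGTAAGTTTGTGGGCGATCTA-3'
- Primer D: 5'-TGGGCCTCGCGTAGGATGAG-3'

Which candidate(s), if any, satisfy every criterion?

Primer B only.

Primer A (20 nt, A=4 T=2 G=7 C=7): GC 14/20 = 70.0%, outside 41.0–54.7% ✗; 3' end CCC has 3 G/C ✓ — fails.
Primer B (20 nt, A=5 T=6 G=6 C=3): GC 9/20 = 45.0% ✓; 3' end TAC has 1 G/C ✓ — passes.
Primer C (22 nt, A=4 T=9 G=7 C=2): GC 9/22 = 40.9%, outside 41.0–54.7% ✗; 3' end CTA has 1 G/C ✓ — fails.
Primer D (20 nt, A=3 T=4 G=9 C=4): GC 13/20 = 65.0%, outside 41.0–54.7% ✗; 3' end GAG has 2 G/C ✓ — fails.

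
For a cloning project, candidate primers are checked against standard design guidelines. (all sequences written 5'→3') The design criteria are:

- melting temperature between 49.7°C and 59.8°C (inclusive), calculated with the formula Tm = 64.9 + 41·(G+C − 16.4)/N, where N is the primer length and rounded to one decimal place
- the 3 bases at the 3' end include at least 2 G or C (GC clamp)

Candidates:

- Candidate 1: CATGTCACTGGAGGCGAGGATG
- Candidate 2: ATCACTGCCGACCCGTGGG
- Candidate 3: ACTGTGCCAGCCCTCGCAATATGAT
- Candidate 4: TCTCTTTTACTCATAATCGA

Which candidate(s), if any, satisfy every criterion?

Candidate 1 (22 nt, A=5 T=4 G=9 C=4): Tm = 64.9 + 41·(13 − 16.4)/22 = 58.6°C ✓; 3' end ATG has 1 G/C, need ≥2 ✗ — fails.
Candidate 2 (19 nt, A=3 T=3 G=6 C=7): Tm = 64.9 + 41·(13 − 16.4)/19 = 57.6°C ✓; 3' end GGG has 3 G/C ✓ — passes.
Candidate 3 (25 nt, A=6 T=6 G=5 C=8): Tm = 64.9 + 41·(13 − 16.4)/25 = 59.3°C ✓; 3' end GAT has 1 G/C, need ≥2 ✗ — fails.
Candidate 4 (20 nt, A=5 T=9 G=1 C=5): Tm = 64.9 + 41·(6 − 16.4)/20 = 43.6°C, outside 49.7–59.8°C ✗; 3' end CGA has 2 G/C ✓ — fails.

Candidate 2 only.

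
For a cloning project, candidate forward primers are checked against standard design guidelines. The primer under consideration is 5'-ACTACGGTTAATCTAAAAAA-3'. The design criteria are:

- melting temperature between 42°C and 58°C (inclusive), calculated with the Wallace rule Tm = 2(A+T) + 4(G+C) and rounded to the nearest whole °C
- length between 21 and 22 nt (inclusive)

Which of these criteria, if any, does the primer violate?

Fails: length.

Base counts: A=10, T=5, G=2, C=3 (length 20).
Tm: Tm = 2·15 + 4·5 = 50°C ✓
length: length 20, outside 21–22 ✗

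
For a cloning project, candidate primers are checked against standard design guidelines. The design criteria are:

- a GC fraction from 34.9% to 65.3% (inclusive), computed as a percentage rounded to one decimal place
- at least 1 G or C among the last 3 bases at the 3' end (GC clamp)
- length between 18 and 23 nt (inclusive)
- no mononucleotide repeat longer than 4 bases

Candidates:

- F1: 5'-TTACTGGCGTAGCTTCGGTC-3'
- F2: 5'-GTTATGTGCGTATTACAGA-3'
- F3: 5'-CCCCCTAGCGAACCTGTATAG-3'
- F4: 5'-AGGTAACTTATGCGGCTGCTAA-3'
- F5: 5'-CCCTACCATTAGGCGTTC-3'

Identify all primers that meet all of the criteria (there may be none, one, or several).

F1, F2 and F5.

F1 (20 nt, A=2 T=7 G=6 C=5): GC 11/20 = 55.0% ✓; 3' end GTC has 2 G/C ✓; length 20 ✓; longest run = 2 ✓ — passes.
F2 (19 nt, A=5 T=7 G=5 C=2): GC 7/19 = 36.8% ✓; 3' end AGA has 1 G/C ✓; length 19 ✓; longest run = 2 ✓ — passes.
F3 (21 nt, A=5 T=4 G=4 C=8): GC 12/21 = 57.1% ✓; 3' end TAG has 1 G/C ✓; length 21 ✓; longest run = 5, exceeds 4 ✗ — fails.
F4 (22 nt, A=6 T=6 G=6 C=4): GC 10/22 = 45.5% ✓; 3' end TAA has 0 G/C, need ≥1 ✗; length 22 ✓; longest run = 2 ✓ — fails.
F5 (18 nt, A=3 T=5 G=3 C=7): GC 10/18 = 55.6% ✓; 3' end TTC has 1 G/C ✓; length 18 ✓; longest run = 3 ✓ — passes.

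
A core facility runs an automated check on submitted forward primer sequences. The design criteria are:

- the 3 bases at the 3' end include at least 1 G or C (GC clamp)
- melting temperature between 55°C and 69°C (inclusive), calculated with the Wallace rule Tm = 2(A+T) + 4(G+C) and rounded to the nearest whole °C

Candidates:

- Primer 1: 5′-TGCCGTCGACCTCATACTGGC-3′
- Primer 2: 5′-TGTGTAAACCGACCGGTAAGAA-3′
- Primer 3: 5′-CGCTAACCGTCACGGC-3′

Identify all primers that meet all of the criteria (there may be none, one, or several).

Primer 1 and Primer 2.

Primer 1 (21 nt, A=3 T=5 G=5 C=8): 3' end GGC has 3 G/C ✓; Tm = 2·8 + 4·13 = 68°C ✓ — passes.
Primer 2 (22 nt, A=8 T=4 G=6 C=4): 3' end GAA has 1 G/C ✓; Tm = 2·12 + 4·10 = 64°C ✓ — passes.
Primer 3 (16 nt, A=3 T=2 G=4 C=7): 3' end GGC has 3 G/C ✓; Tm = 2·5 + 4·11 = 54°C, outside 55–69°C ✗ — fails.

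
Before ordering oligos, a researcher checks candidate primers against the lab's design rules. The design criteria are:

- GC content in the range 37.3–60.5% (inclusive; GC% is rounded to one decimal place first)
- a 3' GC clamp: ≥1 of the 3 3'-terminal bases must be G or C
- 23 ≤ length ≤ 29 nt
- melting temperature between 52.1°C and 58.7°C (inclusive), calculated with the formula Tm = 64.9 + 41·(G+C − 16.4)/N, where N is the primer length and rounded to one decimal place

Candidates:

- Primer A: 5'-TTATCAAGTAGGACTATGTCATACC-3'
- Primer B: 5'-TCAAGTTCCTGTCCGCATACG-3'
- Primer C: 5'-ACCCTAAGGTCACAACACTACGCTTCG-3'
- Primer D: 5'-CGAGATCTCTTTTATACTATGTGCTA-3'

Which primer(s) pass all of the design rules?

None of the candidates satisfy all criteria.

Primer A (25 nt, A=8 T=8 G=4 C=5): GC 9/25 = 36.0%, outside 37.3–60.5% ✗; 3' end ACC has 2 G/C ✓; length 25 ✓; Tm = 64.9 + 41·(9 − 16.4)/25 = 52.8°C ✓ — fails.
Primer B (21 nt, A=4 T=6 G=4 C=7): GC 11/21 = 52.4% ✓; 3' end ACG has 2 G/C ✓; length 21, outside 23–29 ✗; Tm = 64.9 + 41·(11 − 16.4)/21 = 54.4°C ✓ — fails.
Primer C (27 nt, A=8 T=5 G=4 C=10): GC 14/27 = 51.9% ✓; 3' end TCG has 2 G/C ✓; length 27 ✓; Tm = 64.9 + 41·(14 − 16.4)/27 = 61.3°C, outside 52.1–58.7°C ✗ — fails.
Primer D (26 nt, A=6 T=11 G=4 C=5): GC 9/26 = 34.6%, outside 37.3–60.5% ✗; 3' end CTA has 1 G/C ✓; length 26 ✓; Tm = 64.9 + 41·(9 − 16.4)/26 = 53.2°C ✓ — fails.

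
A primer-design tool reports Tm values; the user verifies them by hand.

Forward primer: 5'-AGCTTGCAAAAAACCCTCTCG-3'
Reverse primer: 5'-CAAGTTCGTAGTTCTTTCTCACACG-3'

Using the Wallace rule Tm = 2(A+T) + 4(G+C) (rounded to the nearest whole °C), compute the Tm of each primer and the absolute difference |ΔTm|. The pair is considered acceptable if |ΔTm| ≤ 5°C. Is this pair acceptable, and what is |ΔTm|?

|ΔTm| = 10°C; the pair is not acceptable.

Forward: A=7 T=4 G=3 C=7 → Tm = 2·11 + 4·10 = 62°C.
Reverse: A=5 T=9 G=4 C=7 → Tm = 2·14 + 4·11 = 72°C.
|ΔTm| = |62 − 72| = 10°C, > 5°C.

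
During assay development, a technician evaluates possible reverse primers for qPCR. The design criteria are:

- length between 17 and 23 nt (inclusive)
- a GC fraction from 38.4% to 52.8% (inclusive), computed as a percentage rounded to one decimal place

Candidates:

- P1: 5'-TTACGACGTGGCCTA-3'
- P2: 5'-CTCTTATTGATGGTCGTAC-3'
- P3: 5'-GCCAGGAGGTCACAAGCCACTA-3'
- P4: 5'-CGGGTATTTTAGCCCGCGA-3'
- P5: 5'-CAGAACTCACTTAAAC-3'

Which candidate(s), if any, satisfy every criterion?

P2 only.

P1 (15 nt, A=3 T=4 G=4 C=4): length 15, outside 17–23 ✗; GC 8/15 = 53.3%, outside 38.4–52.8% ✗ — fails.
P2 (19 nt, A=3 T=8 G=4 C=4): length 19 ✓; GC 8/19 = 42.1% ✓ — passes.
P3 (22 nt, A=7 T=2 G=6 C=7): length 22 ✓; GC 13/22 = 59.1%, outside 38.4–52.8% ✗ — fails.
P4 (19 nt, A=3 T=5 G=6 C=5): length 19 ✓; GC 11/19 = 57.9%, outside 38.4–52.8% ✗ — fails.
P5 (16 nt, A=7 T=3 G=1 C=5): length 16, outside 17–23 ✗; GC 6/16 = 37.5%, outside 38.4–52.8% ✗ — fails.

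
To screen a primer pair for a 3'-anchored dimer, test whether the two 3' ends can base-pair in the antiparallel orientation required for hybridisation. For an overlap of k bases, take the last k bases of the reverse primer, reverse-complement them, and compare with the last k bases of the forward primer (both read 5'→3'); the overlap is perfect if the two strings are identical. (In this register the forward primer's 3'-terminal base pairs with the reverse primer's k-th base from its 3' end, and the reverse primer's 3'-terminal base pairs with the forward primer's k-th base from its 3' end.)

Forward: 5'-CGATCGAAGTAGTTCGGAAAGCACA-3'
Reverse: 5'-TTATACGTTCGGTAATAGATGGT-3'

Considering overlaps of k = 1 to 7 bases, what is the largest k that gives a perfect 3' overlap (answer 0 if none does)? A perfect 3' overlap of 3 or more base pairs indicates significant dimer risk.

Longest perfect overlap: 1 complementary base pair; below the dimer-risk threshold (threshold 3).

Last 7 bases (5'→3') — forward …AAGCACA, reverse …AGATGGT.
Reverse complement of the reverse primer's last 7 bases: ACCATCT; its first k bases are the reverse complement of the reverse primer's last k bases, so a perfect k-base overlap needs the forward primer's last k bases to equal them.
Comparing (forward last k vs required): k=1: A vs A ✓; k=2: CA vs AC ✗; k=3: ACA vs ACC ✗; k=4: CACA vs ACCA ✗; k=5: GCACA vs ACCAT ✗; k=6: AGCACA vs ACCATC ✗; k=7: AAGCACA vs ACCATCT ✗.
Only k = 1 is perfect, so the longest perfect 3' overlap is 1.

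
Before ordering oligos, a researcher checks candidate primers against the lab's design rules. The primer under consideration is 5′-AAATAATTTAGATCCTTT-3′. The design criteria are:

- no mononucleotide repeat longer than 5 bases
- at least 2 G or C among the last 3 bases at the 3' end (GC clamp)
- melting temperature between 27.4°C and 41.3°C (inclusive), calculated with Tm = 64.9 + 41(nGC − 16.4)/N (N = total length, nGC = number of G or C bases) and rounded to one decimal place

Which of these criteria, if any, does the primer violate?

Base counts: A=7, T=8, G=1, C=2 (length 18).
homopolymer run: longest run = 3 ✓
GC clamp: 3' end TTT has 0 G/C, need ≥2 ✗
Tm: Tm = 64.9 + 41·(3 − 16.4)/18 = 34.4°C ✓

Fails: GC clamp.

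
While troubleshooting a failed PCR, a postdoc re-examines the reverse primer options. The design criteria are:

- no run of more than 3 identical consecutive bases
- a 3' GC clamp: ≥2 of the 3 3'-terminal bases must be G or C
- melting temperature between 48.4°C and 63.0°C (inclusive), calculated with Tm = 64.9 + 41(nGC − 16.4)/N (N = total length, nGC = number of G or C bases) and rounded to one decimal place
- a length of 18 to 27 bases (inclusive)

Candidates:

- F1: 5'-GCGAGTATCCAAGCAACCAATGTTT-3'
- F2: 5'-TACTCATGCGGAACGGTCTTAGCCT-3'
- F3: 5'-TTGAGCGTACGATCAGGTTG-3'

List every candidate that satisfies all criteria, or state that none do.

F2 only.

F1 (25 nt, A=8 T=6 G=5 C=6): longest run = 3 ✓; 3' end TTT has 0 G/C, need ≥2 ✗; Tm = 64.9 + 41·(11 − 16.4)/25 = 56.0°C ✓; length 25 ✓ — fails.
F2 (25 nt, A=5 T=7 G=6 C=7): longest run = 2 ✓; 3' end CCT has 2 G/C ✓; Tm = 64.9 + 41·(13 − 16.4)/25 = 59.3°C ✓; length 25 ✓ — passes.
F3 (20 nt, A=4 T=6 G=7 C=3): longest run = 2 ✓; 3' end TTG has 1 G/C, need ≥2 ✗; Tm = 64.9 + 41·(10 − 16.4)/20 = 51.8°C ✓; length 20 ✓ — fails.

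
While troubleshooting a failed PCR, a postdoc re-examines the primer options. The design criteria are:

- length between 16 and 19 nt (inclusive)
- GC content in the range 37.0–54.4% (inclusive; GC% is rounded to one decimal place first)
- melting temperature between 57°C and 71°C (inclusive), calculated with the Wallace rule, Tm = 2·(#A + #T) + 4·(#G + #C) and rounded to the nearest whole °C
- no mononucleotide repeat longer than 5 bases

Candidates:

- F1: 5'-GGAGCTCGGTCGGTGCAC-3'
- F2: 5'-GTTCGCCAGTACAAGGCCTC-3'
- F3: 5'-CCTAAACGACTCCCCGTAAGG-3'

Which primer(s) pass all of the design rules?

None of the candidates satisfy all criteria.

F1 (18 nt, A=2 T=3 G=8 C=5): length 18 ✓; GC 13/18 = 72.2%, outside 37.0–54.4% ✗; Tm = 2·5 + 4·13 = 62°C ✓; longest run = 2 ✓ — fails.
F2 (20 nt, A=4 T=4 G=5 C=7): length 20, outside 16–19 ✗; GC 12/20 = 60.0%, outside 37.0–54.4% ✗; Tm = 2·8 + 4·12 = 64°C ✓; longest run = 2 ✓ — fails.
F3 (21 nt, A=6 T=3 G=4 C=8): length 21, outside 16–19 ✗; GC 12/21 = 57.1%, outside 37.0–54.4% ✗; Tm = 2·9 + 4·12 = 66°C ✓; longest run = 4 ✓ — fails.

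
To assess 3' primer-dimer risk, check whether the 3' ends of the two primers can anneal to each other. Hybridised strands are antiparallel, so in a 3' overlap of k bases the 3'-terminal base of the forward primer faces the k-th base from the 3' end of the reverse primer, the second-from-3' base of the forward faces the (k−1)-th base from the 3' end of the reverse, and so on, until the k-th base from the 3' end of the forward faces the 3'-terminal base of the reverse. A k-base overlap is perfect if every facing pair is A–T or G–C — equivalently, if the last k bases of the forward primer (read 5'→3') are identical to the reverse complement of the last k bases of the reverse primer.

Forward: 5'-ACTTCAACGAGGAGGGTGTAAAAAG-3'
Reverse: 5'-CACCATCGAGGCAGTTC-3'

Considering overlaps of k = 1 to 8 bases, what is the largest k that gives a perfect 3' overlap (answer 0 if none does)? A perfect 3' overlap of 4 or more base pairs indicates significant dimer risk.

Last 8 bases (5'→3') — forward …GTAAAAAG, reverse …GGCAGTTC.
Reverse complement of the reverse primer's last 8 bases: GAACTGCC; its first k bases are the reverse complement of the reverse primer's last k bases, so a perfect k-base overlap needs the forward primer's last k bases to equal them.
Comparing (forward last k vs required): k=1: G vs G ✓; k=2: AG vs GA ✗; k=3: AAG vs GAA ✗; k=4: AAAG vs GAAC ✗; k=5: AAAAG vs GAACT ✗; k=6: AAAAAG vs GAACTG ✗; k=7: TAAAAAG vs GAACTGC ✗; k=8: GTAAAAAG vs GAACTGCC ✗.
Only k = 1 is perfect, so the longest perfect 3' overlap is 1.

Longest perfect overlap: 1 complementary base pair; below the dimer-risk threshold (threshold 4).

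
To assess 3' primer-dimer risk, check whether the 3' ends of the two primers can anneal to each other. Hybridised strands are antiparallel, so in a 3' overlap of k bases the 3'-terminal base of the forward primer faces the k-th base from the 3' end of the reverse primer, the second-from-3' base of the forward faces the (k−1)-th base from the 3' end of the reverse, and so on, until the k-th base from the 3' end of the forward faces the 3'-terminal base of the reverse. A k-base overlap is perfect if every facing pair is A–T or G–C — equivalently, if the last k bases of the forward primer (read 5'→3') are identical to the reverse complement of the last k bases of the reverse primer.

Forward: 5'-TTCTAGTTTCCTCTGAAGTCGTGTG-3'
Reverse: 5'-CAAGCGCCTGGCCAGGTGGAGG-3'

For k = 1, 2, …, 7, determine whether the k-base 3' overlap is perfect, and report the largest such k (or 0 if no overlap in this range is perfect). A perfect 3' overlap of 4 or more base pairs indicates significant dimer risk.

Longest perfect overlap: 0 complementary base pairs; below the dimer-risk threshold (threshold 4).

Last 7 bases (5'→3') — forward …TCGTGTG, reverse …GTGGAGG.
Reverse complement of the reverse primer's last 7 bases: CCTCCAC; its first k bases are the reverse complement of the reverse primer's last k bases, so a perfect k-base overlap needs the forward primer's last k bases to equal them.
Comparing (forward last k vs required): k=1: G vs C ✗; k=2: TG vs CC ✗; k=3: GTG vs CCT ✗; k=4: TGTG vs CCTC ✗; k=5: GTGTG vs CCTCC ✗; k=6: CGTGTG vs CCTCCA ✗; k=7: TCGTGTG vs CCTCCAC ✗.
No overlap length from 1 to 7 is perfect, so the longest perfect 3' overlap is 0.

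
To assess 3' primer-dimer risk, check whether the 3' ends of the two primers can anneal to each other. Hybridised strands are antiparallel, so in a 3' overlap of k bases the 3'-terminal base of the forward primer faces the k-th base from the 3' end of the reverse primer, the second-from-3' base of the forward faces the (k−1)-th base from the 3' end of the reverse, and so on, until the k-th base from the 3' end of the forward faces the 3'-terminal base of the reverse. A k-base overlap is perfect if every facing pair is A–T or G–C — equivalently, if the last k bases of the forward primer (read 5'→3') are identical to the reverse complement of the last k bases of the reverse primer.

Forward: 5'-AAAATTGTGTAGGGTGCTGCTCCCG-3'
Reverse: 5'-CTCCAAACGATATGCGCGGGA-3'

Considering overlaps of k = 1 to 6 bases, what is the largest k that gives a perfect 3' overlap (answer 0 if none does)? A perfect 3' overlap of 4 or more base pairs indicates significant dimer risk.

Longest perfect overlap: 5 complementary base pairs; significant dimer risk (threshold 4).

Last 6 bases (5'→3') — forward …CTCCCG, reverse …GCGGGA.
Reverse complement of the reverse primer's last 6 bases: TCCCGC; its first k bases are the reverse complement of the reverse primer's last k bases, so a perfect k-base overlap needs the forward primer's last k bases to equal them.
Comparing (forward last k vs required): k=1: G vs T ✗; k=2: CG vs TC ✗; k=3: CCG vs TCC ✗; k=4: CCCG vs TCCC ✗; k=5: TCCCG vs TCCCG ✓; k=6: CTCCCG vs TCCCGC ✗.
Only k = 5 is perfect, so the longest perfect 3' overlap is 5.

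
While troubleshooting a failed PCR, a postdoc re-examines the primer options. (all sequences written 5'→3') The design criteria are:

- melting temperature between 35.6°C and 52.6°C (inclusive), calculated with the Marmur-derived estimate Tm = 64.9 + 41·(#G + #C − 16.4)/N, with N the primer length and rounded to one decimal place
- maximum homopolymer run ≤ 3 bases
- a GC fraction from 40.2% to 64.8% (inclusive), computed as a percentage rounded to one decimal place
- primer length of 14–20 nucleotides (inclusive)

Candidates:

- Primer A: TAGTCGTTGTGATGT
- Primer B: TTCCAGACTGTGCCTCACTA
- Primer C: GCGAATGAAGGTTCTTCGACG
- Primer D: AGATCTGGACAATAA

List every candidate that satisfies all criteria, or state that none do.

Primer A (15 nt, A=2 T=7 G=5 C=1): Tm = 64.9 + 41·(6 − 16.4)/15 = 36.5°C ✓; longest run = 2 ✓; GC 6/15 = 40.0%, outside 40.2–64.8% ✗; length 15 ✓ — fails.
Primer B (20 nt, A=4 T=6 G=3 C=7): Tm = 64.9 + 41·(10 − 16.4)/20 = 51.8°C ✓; longest run = 2 ✓; GC 10/20 = 50.0% ✓; length 20 ✓ — passes.
Primer C (21 nt, A=5 T=5 G=7 C=4): Tm = 64.9 + 41·(11 − 16.4)/21 = 54.4°C, outside 35.6–52.6°C ✗; longest run = 2 ✓; GC 11/21 = 52.4% ✓; length 21, outside 14–20 ✗ — fails.
Primer D (15 nt, A=7 T=3 G=3 C=2): Tm = 64.9 + 41·(5 − 16.4)/15 = 33.7°C, outside 35.6–52.6°C ✗; longest run = 2 ✓; GC 5/15 = 33.3%, outside 40.2–64.8% ✗; length 15 ✓ — fails.

Primer B only.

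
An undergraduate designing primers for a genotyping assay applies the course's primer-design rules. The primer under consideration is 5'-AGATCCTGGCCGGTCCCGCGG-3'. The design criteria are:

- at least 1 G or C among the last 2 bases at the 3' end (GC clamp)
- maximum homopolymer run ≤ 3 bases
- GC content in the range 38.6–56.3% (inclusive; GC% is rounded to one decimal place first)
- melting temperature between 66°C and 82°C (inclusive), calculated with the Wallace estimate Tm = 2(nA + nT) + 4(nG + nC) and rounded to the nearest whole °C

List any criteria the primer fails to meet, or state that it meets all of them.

Fails: GC content.

Base counts: A=2, T=3, G=8, C=8 (length 21).
GC clamp: 3' end GG has 2 G/C ✓
homopolymer run: longest run = 3 ✓
GC content: GC 16/21 = 76.2%, outside 38.6–56.3% ✗
Tm: Tm = 2·5 + 4·16 = 74°C ✓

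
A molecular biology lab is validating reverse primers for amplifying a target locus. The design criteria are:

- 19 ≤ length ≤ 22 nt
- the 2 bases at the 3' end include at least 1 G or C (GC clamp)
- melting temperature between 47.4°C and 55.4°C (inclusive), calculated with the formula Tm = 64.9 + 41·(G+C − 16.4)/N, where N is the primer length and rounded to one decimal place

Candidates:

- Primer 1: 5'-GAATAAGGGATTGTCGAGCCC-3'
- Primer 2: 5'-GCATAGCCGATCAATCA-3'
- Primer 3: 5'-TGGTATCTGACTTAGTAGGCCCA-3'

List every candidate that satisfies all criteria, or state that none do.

Primer 1 only.

Primer 1 (21 nt, A=6 T=4 G=7 C=4): length 21 ✓; 3' end CC has 2 G/C ✓; Tm = 64.9 + 41·(11 − 16.4)/21 = 54.4°C ✓ — passes.
Primer 2 (17 nt, A=6 T=3 G=3 C=5): length 17, outside 19–22 ✗; 3' end CA has 1 G/C ✓; Tm = 64.9 + 41·(8 − 16.4)/17 = 44.6°C, outside 47.4–55.4°C ✗ — fails.
Primer 3 (23 nt, A=5 T=7 G=6 C=5): length 23, outside 19–22 ✗; 3' end CA has 1 G/C ✓; Tm = 64.9 + 41·(11 − 16.4)/23 = 55.3°C ✓ — fails.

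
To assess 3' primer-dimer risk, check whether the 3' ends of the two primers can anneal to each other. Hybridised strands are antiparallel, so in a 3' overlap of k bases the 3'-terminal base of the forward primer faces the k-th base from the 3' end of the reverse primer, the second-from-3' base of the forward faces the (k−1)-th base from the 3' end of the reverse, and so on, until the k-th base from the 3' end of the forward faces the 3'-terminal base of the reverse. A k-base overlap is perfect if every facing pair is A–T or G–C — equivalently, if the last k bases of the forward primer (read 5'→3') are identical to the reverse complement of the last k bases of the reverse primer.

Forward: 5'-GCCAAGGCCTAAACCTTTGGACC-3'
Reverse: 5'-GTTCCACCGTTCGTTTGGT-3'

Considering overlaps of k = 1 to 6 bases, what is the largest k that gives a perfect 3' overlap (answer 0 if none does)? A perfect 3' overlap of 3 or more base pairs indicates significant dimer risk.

Last 6 bases (5'→3') — forward …TGGACC, reverse …TTTGGT.
Reverse complement of the reverse primer's last 6 bases: ACCAAA; its first k bases are the reverse complement of the reverse primer's last k bases, so a perfect k-base overlap needs the forward primer's last k bases to equal them.
Comparing (forward last k vs required): k=1: C vs A ✗; k=2: CC vs AC ✗; k=3: ACC vs ACC ✓; k=4: GACC vs ACCA ✗; k=5: GGACC vs ACCAA ✗; k=6: TGGACC vs ACCAAA ✗.
Only k = 3 is perfect, so the longest perfect 3' overlap is 3.

Longest perfect overlap: 3 complementary base pairs; significant dimer risk (threshold 3).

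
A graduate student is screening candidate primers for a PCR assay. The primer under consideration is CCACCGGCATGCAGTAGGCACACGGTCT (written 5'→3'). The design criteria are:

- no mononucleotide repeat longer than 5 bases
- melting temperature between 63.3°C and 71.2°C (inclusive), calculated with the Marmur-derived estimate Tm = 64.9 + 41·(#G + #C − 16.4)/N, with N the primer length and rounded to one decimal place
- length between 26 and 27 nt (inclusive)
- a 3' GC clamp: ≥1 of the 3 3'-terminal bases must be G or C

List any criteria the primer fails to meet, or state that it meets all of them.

Fails: length.

Base counts: A=6, T=4, G=8, C=10 (length 28).
homopolymer run: longest run = 2 ✓
Tm: Tm = 64.9 + 41·(18 − 16.4)/28 = 67.2°C ✓
length: length 28, outside 26–27 ✗
GC clamp: 3' end TCT has 1 G/C ✓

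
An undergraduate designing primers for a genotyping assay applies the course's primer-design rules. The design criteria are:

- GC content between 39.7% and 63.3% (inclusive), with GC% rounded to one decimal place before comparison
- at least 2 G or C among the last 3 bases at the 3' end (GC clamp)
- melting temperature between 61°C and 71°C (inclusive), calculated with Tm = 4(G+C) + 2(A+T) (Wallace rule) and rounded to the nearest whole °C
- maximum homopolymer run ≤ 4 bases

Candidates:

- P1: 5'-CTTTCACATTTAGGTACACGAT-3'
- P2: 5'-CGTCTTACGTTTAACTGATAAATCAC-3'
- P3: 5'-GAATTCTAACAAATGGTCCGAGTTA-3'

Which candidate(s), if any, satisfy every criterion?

P1 (22 nt, A=6 T=8 G=3 C=5): GC 8/22 = 36.4%, outside 39.7–63.3% ✗; 3' end GAT has 1 G/C, need ≥2 ✗; Tm = 2·14 + 4·8 = 60°C, outside 61–71°C ✗; longest run = 3 ✓ — fails.
P2 (26 nt, A=8 T=9 G=3 C=6): GC 9/26 = 34.6%, outside 39.7–63.3% ✗; 3' end CAC has 2 G/C ✓; Tm = 2·17 + 4·9 = 70°C ✓; longest run = 3 ✓ — fails.
P3 (25 nt, A=9 T=7 G=5 C=4): GC 9/25 = 36.0%, outside 39.7–63.3% ✗; 3' end TTA has 0 G/C, need ≥2 ✗; Tm = 2·16 + 4·9 = 68°C ✓; longest run = 3 ✓ — fails.

None of the candidates satisfy all criteria.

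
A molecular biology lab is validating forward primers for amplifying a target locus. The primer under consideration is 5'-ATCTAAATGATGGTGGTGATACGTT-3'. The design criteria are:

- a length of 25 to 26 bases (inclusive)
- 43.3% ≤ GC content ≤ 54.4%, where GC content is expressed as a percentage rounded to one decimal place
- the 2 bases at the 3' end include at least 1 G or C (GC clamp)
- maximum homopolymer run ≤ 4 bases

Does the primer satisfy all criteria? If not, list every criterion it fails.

Fails: GC content, GC clamp.

Base counts: A=7, T=9, G=7, C=2 (length 25).
length: length 25 ✓
GC content: GC 9/25 = 36.0%, outside 43.3–54.4% ✗
GC clamp: 3' end TT has 0 G/C, need ≥1 ✗
homopolymer run: longest run = 3 ✓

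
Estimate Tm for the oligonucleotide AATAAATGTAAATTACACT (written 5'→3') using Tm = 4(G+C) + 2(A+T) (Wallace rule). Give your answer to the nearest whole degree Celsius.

44°C

Base counts: A=10, T=6, G=1, C=2 (length 19).
Tm = 2·(10+6) + 4·(1+2) = 2·16 + 4·3 = 32 + 12 = 44°C.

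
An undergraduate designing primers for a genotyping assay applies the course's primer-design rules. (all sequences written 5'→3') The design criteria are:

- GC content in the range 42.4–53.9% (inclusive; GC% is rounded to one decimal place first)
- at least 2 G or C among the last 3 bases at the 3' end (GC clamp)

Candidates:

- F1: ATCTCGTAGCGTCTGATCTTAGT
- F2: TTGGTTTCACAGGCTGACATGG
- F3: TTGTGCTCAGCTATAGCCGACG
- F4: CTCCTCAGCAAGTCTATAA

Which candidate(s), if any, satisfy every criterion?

F1 (23 nt, A=4 T=9 G=5 C=5): GC 10/23 = 43.5% ✓; 3' end AGT has 1 G/C, need ≥2 ✗ — fails.
F2 (22 nt, A=4 T=7 G=7 C=4): GC 11/22 = 50.0% ✓; 3' end TGG has 2 G/C ✓ — passes.
F3 (22 nt, A=4 T=6 G=6 C=6): GC 12/22 = 54.5%, outside 42.4–53.9% ✗; 3' end ACG has 2 G/C ✓ — fails.
F4 (19 nt, A=6 T=5 G=2 C=6): GC 8/19 = 42.1%, outside 42.4–53.9% ✗; 3' end TAA has 0 G/C, need ≥2 ✗ — fails.

F2 only.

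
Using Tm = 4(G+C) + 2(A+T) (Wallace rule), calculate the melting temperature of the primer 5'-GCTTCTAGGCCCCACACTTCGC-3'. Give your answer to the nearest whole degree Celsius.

Base counts: A=3, T=5, G=4, C=10 (length 22).
Tm = 2·(3+5) + 4·(4+10) = 2·8 + 4·14 = 16 + 56 = 72°C.

72°C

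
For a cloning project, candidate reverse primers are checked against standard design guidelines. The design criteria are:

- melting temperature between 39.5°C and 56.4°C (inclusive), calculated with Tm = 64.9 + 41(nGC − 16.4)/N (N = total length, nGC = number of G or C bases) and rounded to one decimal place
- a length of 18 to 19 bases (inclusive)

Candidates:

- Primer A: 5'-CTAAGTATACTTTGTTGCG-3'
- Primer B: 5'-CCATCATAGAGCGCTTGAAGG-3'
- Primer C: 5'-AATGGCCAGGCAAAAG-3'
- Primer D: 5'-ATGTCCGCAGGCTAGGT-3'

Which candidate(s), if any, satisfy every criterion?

Primer A (19 nt, A=4 T=8 G=4 C=3): Tm = 64.9 + 41·(7 − 16.4)/19 = 44.6°C ✓; length 19 ✓ — passes.
Primer B (21 nt, A=6 T=4 G=6 C=5): Tm = 64.9 + 41·(11 − 16.4)/21 = 54.4°C ✓; length 21, outside 18–19 ✗ — fails.
Primer C (16 nt, A=7 T=1 G=5 C=3): Tm = 64.9 + 41·(8 − 16.4)/16 = 43.4°C ✓; length 16, outside 18–19 ✗ — fails.
Primer D (17 nt, A=3 T=4 G=6 C=4): Tm = 64.9 + 41·(10 − 16.4)/17 = 49.5°C ✓; length 17, outside 18–19 ✗ — fails.

Primer A only.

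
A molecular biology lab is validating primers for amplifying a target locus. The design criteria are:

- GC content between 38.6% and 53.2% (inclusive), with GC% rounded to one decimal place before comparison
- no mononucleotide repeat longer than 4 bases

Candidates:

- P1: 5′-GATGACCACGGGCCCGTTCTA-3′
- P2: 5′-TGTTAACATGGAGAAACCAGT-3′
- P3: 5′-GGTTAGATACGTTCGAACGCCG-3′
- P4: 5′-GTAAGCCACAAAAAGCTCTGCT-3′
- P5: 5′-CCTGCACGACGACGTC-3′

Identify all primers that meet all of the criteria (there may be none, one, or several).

P1 (21 nt, A=4 T=4 G=6 C=7): GC 13/21 = 61.9%, outside 38.6–53.2% ✗; longest run = 3 ✓ — fails.
P2 (21 nt, A=8 T=5 G=5 C=3): GC 8/21 = 38.1%, outside 38.6–53.2% ✗; longest run = 3 ✓ — fails.
P3 (22 nt, A=5 T=5 G=7 C=5): GC 12/22 = 54.5%, outside 38.6–53.2% ✗; longest run = 2 ✓ — fails.
P4 (22 nt, A=8 T=4 G=4 C=6): GC 10/22 = 45.5% ✓; longest run = 5, exceeds 4 ✗ — fails.
P5 (16 nt, A=3 T=2 G=4 C=7): GC 11/16 = 68.8%, outside 38.6–53.2% ✗; longest run = 2 ✓ — fails.

None of the candidates satisfy all criteria.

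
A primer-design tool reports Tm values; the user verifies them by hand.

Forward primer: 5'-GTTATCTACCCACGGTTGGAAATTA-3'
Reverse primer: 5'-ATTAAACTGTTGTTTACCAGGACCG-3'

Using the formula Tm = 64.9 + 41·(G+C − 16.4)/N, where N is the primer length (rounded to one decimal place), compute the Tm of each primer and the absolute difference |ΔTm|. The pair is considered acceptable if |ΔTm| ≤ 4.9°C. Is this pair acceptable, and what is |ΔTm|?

|ΔTm| = 0.0°C; the pair is acceptable.

Forward: G+C = 10, N = 25 → Tm = 64.9 + 41·(10 − 16.4)/25 = 54.4°C.
Reverse: G+C = 10, N = 25 → Tm = 64.9 + 41·(10 − 16.4)/25 = 54.4°C.
|ΔTm| = |54.4 − 54.4| = 0.0°C, ≤ 4.9°C.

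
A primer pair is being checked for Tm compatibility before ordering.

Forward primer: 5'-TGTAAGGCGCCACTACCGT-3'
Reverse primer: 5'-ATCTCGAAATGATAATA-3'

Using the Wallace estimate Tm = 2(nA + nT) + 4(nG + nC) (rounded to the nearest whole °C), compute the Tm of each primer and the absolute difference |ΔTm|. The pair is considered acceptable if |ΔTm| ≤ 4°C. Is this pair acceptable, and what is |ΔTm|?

|ΔTm| = 18°C; the pair is not acceptable.

Forward: A=4 T=4 G=5 C=6 → Tm = 2·8 + 4·11 = 60°C.
Reverse: A=8 T=5 G=2 C=2 → Tm = 2·13 + 4·4 = 42°C.
|ΔTm| = |60 − 42| = 18°C, > 4°C.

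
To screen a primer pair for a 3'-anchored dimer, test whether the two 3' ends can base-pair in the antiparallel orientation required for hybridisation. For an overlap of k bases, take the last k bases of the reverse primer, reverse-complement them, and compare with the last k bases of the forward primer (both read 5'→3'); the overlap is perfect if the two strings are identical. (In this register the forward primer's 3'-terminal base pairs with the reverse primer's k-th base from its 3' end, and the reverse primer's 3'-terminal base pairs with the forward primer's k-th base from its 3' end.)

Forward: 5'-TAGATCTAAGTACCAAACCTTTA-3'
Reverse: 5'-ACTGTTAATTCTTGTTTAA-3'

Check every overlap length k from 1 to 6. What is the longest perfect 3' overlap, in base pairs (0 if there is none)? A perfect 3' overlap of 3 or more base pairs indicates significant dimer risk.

Last 6 bases (5'→3') — forward …CCTTTA, reverse …GTTTAA.
Reverse complement of the reverse primer's last 6 bases: TTAAAC; its first k bases are the reverse complement of the reverse primer's last k bases, so a perfect k-base overlap needs the forward primer's last k bases to equal them.
Comparing (forward last k vs required): k=1: A vs T ✗; k=2: TA vs TT ✗; k=3: TTA vs TTA ✓; k=4: TTTA vs TTAA ✗; k=5: CTTTA vs TTAAA ✗; k=6: CCTTTA vs TTAAAC ✗.
Only k = 3 is perfect, so the longest perfect 3' overlap is 3.

Longest perfect overlap: 3 complementary base pairs; significant dimer risk (threshold 3).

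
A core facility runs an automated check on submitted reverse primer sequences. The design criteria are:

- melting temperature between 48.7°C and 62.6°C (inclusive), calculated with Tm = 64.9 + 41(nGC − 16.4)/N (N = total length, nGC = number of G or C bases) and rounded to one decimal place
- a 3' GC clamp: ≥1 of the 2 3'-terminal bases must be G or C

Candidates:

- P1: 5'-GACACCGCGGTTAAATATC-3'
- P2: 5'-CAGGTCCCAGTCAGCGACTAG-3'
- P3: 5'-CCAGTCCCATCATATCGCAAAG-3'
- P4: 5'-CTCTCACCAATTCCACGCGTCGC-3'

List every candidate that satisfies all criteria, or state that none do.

P1, P2, P3 and P4.

P1 (19 nt, A=6 T=4 G=4 C=5): Tm = 64.9 + 41·(9 − 16.4)/19 = 48.9°C ✓; 3' end TC has 1 G/C ✓ — passes.
P2 (21 nt, A=5 T=3 G=6 C=7): Tm = 64.9 + 41·(13 − 16.4)/21 = 58.3°C ✓; 3' end AG has 1 G/C ✓ — passes.
P3 (22 nt, A=7 T=4 G=3 C=8): Tm = 64.9 + 41·(11 − 16.4)/22 = 54.8°C ✓; 3' end AG has 1 G/C ✓ — passes.
P4 (23 nt, A=4 T=5 G=3 C=11): Tm = 64.9 + 41·(14 − 16.4)/23 = 60.6°C ✓; 3' end GC has 2 G/C ✓ — passes.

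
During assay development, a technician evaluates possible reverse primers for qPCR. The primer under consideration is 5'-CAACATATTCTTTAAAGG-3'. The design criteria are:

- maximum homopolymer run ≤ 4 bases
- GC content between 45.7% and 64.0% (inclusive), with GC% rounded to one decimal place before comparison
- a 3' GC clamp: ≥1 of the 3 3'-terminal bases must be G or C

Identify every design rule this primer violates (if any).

Base counts: A=7, T=6, G=2, C=3 (length 18).
homopolymer run: longest run = 3 ✓
GC content: GC 5/18 = 27.8%, outside 45.7–64.0% ✗
GC clamp: 3' end AGG has 2 G/C ✓

Fails: GC content.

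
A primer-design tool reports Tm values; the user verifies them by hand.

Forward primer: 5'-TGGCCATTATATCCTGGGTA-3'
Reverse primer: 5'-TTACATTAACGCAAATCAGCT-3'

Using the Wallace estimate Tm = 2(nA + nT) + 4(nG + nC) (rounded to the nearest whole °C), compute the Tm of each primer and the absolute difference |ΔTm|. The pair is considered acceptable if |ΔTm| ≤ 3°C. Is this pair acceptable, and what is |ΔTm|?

|ΔTm| = 2°C; the pair is acceptable.

Forward: A=4 T=7 G=5 C=4 → Tm = 2·11 + 4·9 = 58°C.
Reverse: A=8 T=6 G=2 C=5 → Tm = 2·14 + 4·7 = 56°C.
|ΔTm| = |58 − 56| = 2°C, ≤ 3°C.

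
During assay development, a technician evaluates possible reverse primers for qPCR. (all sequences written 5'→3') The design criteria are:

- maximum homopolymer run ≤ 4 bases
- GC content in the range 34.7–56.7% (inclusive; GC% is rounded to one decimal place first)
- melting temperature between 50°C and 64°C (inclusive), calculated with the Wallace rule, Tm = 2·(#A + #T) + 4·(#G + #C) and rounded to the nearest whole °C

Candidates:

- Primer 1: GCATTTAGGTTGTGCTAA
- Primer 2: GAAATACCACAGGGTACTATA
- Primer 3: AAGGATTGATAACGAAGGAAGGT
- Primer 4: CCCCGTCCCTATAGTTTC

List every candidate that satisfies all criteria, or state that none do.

Primer 1 (18 nt, A=4 T=7 G=5 C=2): longest run = 3 ✓; GC 7/18 = 38.9% ✓; Tm = 2·11 + 4·7 = 50°C ✓ — passes.
Primer 2 (21 nt, A=9 T=4 G=4 C=4): longest run = 3 ✓; GC 8/21 = 38.1% ✓; Tm = 2·13 + 4·8 = 58°C ✓ — passes.
Primer 3 (23 nt, A=10 T=4 G=8 C=1): longest run = 2 ✓; GC 9/23 = 39.1% ✓; Tm = 2·14 + 4·9 = 64°C ✓ — passes.
Primer 4 (18 nt, A=2 T=6 G=2 C=8): longest run = 4 ✓; GC 10/18 = 55.6% ✓; Tm = 2·8 + 4·10 = 56°C ✓ — passes.

Primer 1, Primer 2, Primer 3 and Primer 4.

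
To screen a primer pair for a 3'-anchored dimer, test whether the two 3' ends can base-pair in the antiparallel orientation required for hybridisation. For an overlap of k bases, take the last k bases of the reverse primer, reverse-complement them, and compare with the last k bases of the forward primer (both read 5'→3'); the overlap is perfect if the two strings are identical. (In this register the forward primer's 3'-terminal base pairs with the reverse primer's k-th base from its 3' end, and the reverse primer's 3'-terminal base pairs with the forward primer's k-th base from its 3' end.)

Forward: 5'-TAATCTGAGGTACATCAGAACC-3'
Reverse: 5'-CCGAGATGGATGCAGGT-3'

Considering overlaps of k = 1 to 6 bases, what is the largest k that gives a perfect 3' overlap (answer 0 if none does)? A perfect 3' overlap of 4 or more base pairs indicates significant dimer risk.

Longest perfect overlap: 3 complementary base pairs; below the dimer-risk threshold (threshold 4).

Last 6 bases (5'→3') — forward …AGAACC, reverse …GCAGGT.
Reverse complement of the reverse primer's last 6 bases: ACCTGC; its first k bases are the reverse complement of the reverse primer's last k bases, so a perfect k-base overlap needs the forward primer's last k bases to equal them.
Comparing (forward last k vs required): k=1: C vs A ✗; k=2: CC vs AC ✗; k=3: ACC vs ACC ✓; k=4: AACC vs ACCT ✗; k=5: GAACC vs ACCTG ✗; k=6: AGAACC vs ACCTGC ✗.
Only k = 3 is perfect, so the longest perfect 3' overlap is 3.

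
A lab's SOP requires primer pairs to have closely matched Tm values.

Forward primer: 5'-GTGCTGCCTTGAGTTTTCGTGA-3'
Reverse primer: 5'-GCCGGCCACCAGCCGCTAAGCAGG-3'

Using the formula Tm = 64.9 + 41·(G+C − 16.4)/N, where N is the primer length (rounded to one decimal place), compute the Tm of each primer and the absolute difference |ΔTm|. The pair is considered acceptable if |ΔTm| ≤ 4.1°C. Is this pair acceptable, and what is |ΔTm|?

Forward: G+C = 11, N = 22 → Tm = 64.9 + 41·(11 − 16.4)/22 = 54.8°C.
Reverse: G+C = 18, N = 24 → Tm = 64.9 + 41·(18 − 16.4)/24 = 67.6°C.
|ΔTm| = |54.8 − 67.6| = 12.8°C, > 4.1°C.

|ΔTm| = 12.8°C; the pair is not acceptable.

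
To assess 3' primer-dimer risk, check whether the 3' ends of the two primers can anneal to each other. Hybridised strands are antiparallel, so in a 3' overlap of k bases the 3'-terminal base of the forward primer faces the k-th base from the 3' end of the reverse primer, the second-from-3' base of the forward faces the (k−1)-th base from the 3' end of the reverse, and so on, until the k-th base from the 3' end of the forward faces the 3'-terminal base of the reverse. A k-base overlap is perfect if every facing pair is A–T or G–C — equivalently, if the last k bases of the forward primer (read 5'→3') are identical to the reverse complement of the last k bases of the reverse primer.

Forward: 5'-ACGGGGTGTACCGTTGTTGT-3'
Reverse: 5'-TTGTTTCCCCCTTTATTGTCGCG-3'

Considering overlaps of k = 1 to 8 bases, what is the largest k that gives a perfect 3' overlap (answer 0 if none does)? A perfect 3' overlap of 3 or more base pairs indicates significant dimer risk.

Last 8 bases (5'→3') — forward …GTTGTTGT, reverse …TTGTCGCG.
Reverse complement of the reverse primer's last 8 bases: CGCGACAA; its first k bases are the reverse complement of the reverse primer's last k bases, so a perfect k-base overlap needs the forward primer's last k bases to equal them.
Comparing (forward last k vs required): k=1: T vs C ✗; k=2: GT vs CG ✗; k=3: TGT vs CGC ✗; k=4: TTGT vs CGCG ✗; k=5: GTTGT vs CGCGA ✗; k=6: TGTTGT vs CGCGAC ✗; k=7: TTGTTGT vs CGCGACA ✗; k=8: GTTGTTGT vs CGCGACAA ✗.
No overlap length from 1 to 8 is perfect, so the longest perfect 3' overlap is 0.

Longest perfect overlap: 0 complementary base pairs; below the dimer-risk threshold (threshold 3).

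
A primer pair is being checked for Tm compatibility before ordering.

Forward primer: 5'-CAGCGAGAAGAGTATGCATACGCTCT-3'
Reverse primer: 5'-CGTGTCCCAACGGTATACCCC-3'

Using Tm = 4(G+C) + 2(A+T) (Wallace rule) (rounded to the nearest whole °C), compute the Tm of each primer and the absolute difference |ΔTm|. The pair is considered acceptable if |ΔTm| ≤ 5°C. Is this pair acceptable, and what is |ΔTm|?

Forward: A=8 T=5 G=7 C=6 → Tm = 2·13 + 4·13 = 78°C.
Reverse: A=4 T=4 G=4 C=9 → Tm = 2·8 + 4·13 = 68°C.
|ΔTm| = |78 − 68| = 10°C, > 5°C.

|ΔTm| = 10°C; the pair is not acceptable.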